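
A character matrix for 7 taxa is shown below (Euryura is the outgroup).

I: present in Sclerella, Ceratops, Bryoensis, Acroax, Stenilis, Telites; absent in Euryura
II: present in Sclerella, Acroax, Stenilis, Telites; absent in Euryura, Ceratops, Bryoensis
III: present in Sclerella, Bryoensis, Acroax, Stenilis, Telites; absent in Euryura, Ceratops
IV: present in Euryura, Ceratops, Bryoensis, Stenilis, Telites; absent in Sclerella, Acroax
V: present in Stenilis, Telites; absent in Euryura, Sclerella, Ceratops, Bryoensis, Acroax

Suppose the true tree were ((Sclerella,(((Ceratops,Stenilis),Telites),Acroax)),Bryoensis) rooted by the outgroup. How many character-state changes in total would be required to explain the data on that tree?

Map each character onto ((Sclerella,(((Ceratops,Stenilis),Telites),Acroax)),Bryoensis) (rooted by Euryura) and count the minimum state changes it requires (Fitch parsimony):
I: 1; II: 2; III: 2; IV: 2; V: 2.
Total tree length = 9.

9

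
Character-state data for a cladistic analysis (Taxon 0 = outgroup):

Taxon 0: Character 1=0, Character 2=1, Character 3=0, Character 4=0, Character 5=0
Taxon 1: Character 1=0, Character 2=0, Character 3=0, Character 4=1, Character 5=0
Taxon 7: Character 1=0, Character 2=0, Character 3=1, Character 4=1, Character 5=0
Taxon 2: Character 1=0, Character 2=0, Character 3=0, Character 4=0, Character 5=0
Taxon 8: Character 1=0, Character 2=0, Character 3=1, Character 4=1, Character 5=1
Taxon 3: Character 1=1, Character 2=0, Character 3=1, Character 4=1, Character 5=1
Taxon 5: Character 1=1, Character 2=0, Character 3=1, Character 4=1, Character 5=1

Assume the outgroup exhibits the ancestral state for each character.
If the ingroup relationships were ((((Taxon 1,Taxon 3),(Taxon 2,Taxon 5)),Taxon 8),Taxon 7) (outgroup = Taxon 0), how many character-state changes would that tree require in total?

Map each character onto ((((Taxon 1,Taxon 3),(Taxon 2,Taxon 5)),Taxon 8),Taxon 7) (rooted by Taxon 0) and count the minimum state changes it requires (Fitch parsimony):
Character 1: 2; Character 2: 1; Character 3: 3; Character 4: 2; Character 5: 3.
Total tree length = 11.

11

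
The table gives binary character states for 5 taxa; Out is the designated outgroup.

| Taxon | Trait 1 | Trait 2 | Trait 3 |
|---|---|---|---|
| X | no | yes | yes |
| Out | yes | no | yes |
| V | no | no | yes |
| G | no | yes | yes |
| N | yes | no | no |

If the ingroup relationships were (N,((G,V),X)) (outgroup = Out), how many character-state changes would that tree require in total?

Map each character onto (N,((G,V),X)) (rooted by Out) and count the minimum state changes it requires (Fitch parsimony):
Trait 1: 1; Trait 2: 2; Trait 3: 1.
Total tree length = 4.

4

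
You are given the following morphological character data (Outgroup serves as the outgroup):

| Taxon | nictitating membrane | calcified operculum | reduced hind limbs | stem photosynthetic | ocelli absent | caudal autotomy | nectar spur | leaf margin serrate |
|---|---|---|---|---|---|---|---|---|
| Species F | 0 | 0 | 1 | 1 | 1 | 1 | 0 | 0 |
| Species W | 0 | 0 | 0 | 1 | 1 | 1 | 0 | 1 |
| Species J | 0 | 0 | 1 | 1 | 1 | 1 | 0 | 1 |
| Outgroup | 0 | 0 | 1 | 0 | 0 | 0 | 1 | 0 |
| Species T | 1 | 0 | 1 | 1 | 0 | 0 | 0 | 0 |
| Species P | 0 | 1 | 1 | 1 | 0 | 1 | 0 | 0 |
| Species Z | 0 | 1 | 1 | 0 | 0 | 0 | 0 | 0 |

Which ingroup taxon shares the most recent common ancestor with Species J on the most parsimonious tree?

Species W

Character polarity is set by the outgroup: the derived state is whichever differs from the outgroup's state, so for reduced hind limbs, nectar spur the derived state is '0', and for the remaining characters it is '1'.
nictitating membrane: derived state '1' in Species T only — an autapomorphy, so it tells us nothing about relationships among taxa.
calcified operculum (state '1') occurs in Species P and Species Z but conflicts with the nesting implied by the other characters — most parsimoniously interpreted as homoplasy.
reduced hind limbs: derived state '0' in Species W only — an autapomorphy, so it tells us nothing about relationships among taxa.
Only Species F, Species J, Species P, Species T, and Species W show the derived state '1' for stem photosynthetic, supporting them as a clade.
ocelli absent: derived state '1' in Species F, Species J, and Species W only — synapomorphy for {Species F, Species J, Species W}.
Only Species F, Species J, Species P, and Species W show the derived state '1' for caudal autotomy, supporting them as a clade.
nectar spur (derived state '0') is shared by all ingroup taxa — unites the whole ingroup.
leaf margin serrate (derived state '1') is shared by Species J and Species W — a synapomorphy uniting that clade.
Most parsimonious ingroup topology: ((((Species F,(Species J,Species W)),Species P),Species T),Species Z).
Species J and Species W form a cherry on this tree, so they are sister taxa.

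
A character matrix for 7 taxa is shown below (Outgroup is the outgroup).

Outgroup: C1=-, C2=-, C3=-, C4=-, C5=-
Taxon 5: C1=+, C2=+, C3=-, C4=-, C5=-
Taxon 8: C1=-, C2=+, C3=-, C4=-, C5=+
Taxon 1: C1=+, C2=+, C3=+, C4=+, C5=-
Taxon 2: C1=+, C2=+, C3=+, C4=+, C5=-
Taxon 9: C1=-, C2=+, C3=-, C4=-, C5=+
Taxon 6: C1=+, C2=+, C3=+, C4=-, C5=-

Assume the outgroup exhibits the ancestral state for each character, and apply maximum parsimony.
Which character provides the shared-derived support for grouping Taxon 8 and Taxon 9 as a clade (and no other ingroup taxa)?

C5

The outgroup has state '-' for every character, so '+' is the derived state throughout.
Only Taxon 1, Taxon 2, Taxon 5, and Taxon 6 show the derived state '+' for C1, supporting them as a clade.
All ingroup taxa share the derived state '+' for C2; it defines the ingroup but does not resolve relationships within it.
C3: derived state '+' in Taxon 1, Taxon 2, and Taxon 6 only — synapomorphy for {Taxon 1, Taxon 2, Taxon 6}.
Only Taxon 1 and Taxon 2 show the derived state '+' for C4, supporting them as a clade.
Only Taxon 8 and Taxon 9 show the derived state '+' for C5, supporting them as a clade.
Most parsimonious ingroup topology: ((Taxon 5,((Taxon 1,Taxon 2),Taxon 6)),(Taxon 8,Taxon 9)).
The clade {Taxon 8, Taxon 9} is supported by C5: its derived state '+' occurs in exactly those taxa and in no other taxon (including the outgroup).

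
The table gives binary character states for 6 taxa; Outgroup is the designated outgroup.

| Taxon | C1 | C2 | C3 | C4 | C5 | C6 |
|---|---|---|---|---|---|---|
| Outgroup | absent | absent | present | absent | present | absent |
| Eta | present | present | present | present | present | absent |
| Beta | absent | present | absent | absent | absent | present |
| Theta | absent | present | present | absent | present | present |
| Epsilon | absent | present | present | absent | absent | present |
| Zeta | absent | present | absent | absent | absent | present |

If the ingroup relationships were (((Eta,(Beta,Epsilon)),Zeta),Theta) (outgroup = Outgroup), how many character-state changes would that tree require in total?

Map each character onto (((Eta,(Beta,Epsilon)),Zeta),Theta) (rooted by Outgroup) and count the minimum state changes it requires (Fitch parsimony):
C1: 1; C2: 1; C3: 2; C4: 1; C5: 2; C6: 2.
Total tree length = 9.

9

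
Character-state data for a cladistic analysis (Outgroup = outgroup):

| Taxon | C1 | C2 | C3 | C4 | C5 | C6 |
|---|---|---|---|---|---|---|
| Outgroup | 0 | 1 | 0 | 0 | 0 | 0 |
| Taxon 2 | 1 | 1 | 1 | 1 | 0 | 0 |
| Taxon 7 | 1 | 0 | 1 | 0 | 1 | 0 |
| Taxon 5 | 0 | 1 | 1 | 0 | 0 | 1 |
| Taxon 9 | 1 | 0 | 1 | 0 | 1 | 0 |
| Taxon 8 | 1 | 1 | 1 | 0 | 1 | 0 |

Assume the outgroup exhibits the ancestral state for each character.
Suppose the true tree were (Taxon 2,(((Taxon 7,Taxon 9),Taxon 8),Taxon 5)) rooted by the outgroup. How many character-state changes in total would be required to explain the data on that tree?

7

Map each character onto (Taxon 2,(((Taxon 7,Taxon 9),Taxon 8),Taxon 5)) (rooted by Outgroup) and count the minimum state changes it requires (Fitch parsimony):
C1: 2; C2: 1; C3: 1; C4: 1; C5: 1; C6: 1.
Total tree length = 7.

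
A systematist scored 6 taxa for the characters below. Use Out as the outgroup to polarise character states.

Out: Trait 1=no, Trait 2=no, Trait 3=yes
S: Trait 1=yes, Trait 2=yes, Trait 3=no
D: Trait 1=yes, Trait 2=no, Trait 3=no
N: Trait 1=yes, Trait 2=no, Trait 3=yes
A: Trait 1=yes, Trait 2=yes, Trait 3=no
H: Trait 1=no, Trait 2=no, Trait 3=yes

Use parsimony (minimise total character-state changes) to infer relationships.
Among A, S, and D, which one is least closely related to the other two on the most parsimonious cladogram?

D

Character polarity is set by the outgroup: the derived state is whichever differs from the outgroup's state, so for Trait 3 the derived state is 'no', and for the remaining characters it is 'yes'.
Only A, D, N, and S show the derived state 'yes' for Trait 1, supporting them as a clade.
Only A and S show the derived state 'yes' for Trait 2, supporting them as a clade.
Trait 3 (derived state 'no') is shared by A, D, and S — a synapomorphy uniting that clade.
Most parsimonious ingroup topology: ((((S,A),D),N),H).
A and S share a more recent common ancestor with each other than either does with D, so D is the least closely related of the three.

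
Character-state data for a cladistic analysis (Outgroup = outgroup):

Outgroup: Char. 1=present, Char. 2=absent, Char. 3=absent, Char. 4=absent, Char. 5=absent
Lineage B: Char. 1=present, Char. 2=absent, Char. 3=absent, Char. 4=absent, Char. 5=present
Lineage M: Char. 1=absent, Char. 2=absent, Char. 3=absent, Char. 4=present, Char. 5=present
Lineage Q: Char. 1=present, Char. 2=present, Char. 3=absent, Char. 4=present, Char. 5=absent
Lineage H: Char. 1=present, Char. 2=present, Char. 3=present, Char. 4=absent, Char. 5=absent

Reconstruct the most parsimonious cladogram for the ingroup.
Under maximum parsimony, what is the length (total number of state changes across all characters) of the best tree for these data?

6

Character polarity is set by the outgroup: the derived state is whichever differs from the outgroup's state, so for Char. 1 the derived state is 'absent', and for the remaining characters it is 'present'.
Char. 1: derived state 'absent' in Lineage M only — an autapomorphy, so it tells us nothing about relationships among taxa.
Only Lineage H and Lineage Q show the derived state 'present' for Char. 2, supporting them as a clade.
Char. 3: derived state 'present' in Lineage H only — an autapomorphy, so it tells us nothing about relationships among taxa.
Char. 4 (state 'present') occurs in Lineage M and Lineage Q but conflicts with the nesting implied by the other characters — most parsimoniously interpreted as homoplasy.
Char. 5: derived state 'present' in Lineage B and Lineage M only — synapomorphy for {Lineage B, Lineage M}.
Most parsimonious ingroup topology: ((Lineage B,Lineage M),(Lineage Q,Lineage H)).
Changes per character on this tree: Char. 1: 1; Char. 2: 1; Char. 3: 1; Char. 4: 2; Char. 5: 1.
Total = 6.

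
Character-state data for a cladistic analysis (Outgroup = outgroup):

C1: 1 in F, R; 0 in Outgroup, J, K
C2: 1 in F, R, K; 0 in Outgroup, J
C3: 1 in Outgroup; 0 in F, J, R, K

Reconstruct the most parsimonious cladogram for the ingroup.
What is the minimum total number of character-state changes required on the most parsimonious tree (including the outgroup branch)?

Character polarity is set by the outgroup: the derived state is whichever differs from the outgroup's state, so for C3 the derived state is '0', and for the remaining characters it is '1'.
C1: derived state '1' in F and R only — synapomorphy for {F, R}.
C2 (derived state '1') is shared by F, K, and R — a synapomorphy uniting that clade.
C3 (derived state '0') is shared by all ingroup taxa — unites the whole ingroup.
Most parsimonious ingroup topology: (((F,R),K),J).
Changes per character on this tree: C1: 1; C2: 1; C3: 1.
Total = 3.

3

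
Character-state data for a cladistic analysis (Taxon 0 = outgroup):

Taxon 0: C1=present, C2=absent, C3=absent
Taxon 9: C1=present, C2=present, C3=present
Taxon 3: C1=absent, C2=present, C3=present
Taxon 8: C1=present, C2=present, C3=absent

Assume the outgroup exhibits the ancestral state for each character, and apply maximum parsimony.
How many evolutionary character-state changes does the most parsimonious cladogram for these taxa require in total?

3

Character polarity is set by the outgroup: the derived state is whichever differs from the outgroup's state, so for C1 the derived state is 'absent', and for the remaining characters it is 'present'.
C1: derived state 'absent' in Taxon 3 only — an autapomorphy, so it tells us nothing about relationships among taxa.
C2 (derived state 'present') is shared by all ingroup taxa — unites the whole ingroup.
C3: derived state 'present' in Taxon 3 and Taxon 9 only — synapomorphy for {Taxon 3, Taxon 9}.
Most parsimonious ingroup topology: ((Taxon 9,Taxon 3),Taxon 8).
Changes per character on this tree: C1: 1; C2: 1; C3: 1.
Total = 3.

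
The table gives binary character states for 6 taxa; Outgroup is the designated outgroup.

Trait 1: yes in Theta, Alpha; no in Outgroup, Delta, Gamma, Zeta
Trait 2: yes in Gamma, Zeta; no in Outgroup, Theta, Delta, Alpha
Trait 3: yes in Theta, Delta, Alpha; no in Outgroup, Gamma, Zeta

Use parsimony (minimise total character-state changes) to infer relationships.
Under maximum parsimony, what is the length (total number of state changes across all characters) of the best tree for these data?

3

The outgroup has state 'no' for every character, so 'yes' is the derived state throughout.
Trait 1 (derived state 'yes') is shared by Alpha and Theta — a synapomorphy uniting that clade.
Trait 2 (derived state 'yes') is shared by Gamma and Zeta — a synapomorphy uniting that clade.
Trait 3: derived state 'yes' in Alpha, Delta, and Theta only — synapomorphy for {Alpha, Delta, Theta}.
Most parsimonious ingroup topology: (((Theta,Alpha),Delta),(Gamma,Zeta)).
Changes per character on this tree: Trait 1: 1; Trait 2: 1; Trait 3: 1.
Total = 3.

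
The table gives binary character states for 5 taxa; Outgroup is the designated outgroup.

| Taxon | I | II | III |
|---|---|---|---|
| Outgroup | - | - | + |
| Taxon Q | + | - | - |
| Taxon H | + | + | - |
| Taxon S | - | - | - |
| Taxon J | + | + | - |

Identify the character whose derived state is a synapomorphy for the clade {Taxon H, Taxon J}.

II

Character polarity is set by the outgroup: the derived state is whichever differs from the outgroup's state, so for III the derived state is '-', and for the remaining characters it is '+'.
I (derived state '+') is shared by Taxon H, Taxon J, and Taxon Q — a synapomorphy uniting that clade.
Only Taxon H and Taxon J show the derived state '+' for II, supporting them as a clade.
III (derived state '-') is shared by all ingroup taxa — unites the whole ingroup.
Most parsimonious ingroup topology: ((Taxon Q,(Taxon H,Taxon J)),Taxon S).
The clade {Taxon H, Taxon J} is supported by II: its derived state '+' occurs in exactly those taxa and in no other taxon (including the outgroup).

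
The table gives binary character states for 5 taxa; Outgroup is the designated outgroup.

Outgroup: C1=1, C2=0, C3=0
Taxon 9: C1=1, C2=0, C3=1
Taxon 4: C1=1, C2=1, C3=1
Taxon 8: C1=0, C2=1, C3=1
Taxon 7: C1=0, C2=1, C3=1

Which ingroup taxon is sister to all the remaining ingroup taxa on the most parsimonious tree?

Character polarity is set by the outgroup: the derived state is whichever differs from the outgroup's state, so for C1 the derived state is '0', and for the remaining characters it is '1'.
C1 (derived state '0') is shared by Taxon 7 and Taxon 8 — a synapomorphy uniting that clade.
C2 (derived state '1') is shared by Taxon 4, Taxon 7, and Taxon 8 — a synapomorphy uniting that clade.
C3 (derived state '1') is shared by all ingroup taxa — unites the whole ingroup.
Most parsimonious ingroup topology: (Taxon 9,(Taxon 4,(Taxon 8,Taxon 7))).
Taxon 9 is sister to the clade containing all other ingroup taxa, so it is the earliest-diverging (most basal) ingroup lineage.

Taxon 9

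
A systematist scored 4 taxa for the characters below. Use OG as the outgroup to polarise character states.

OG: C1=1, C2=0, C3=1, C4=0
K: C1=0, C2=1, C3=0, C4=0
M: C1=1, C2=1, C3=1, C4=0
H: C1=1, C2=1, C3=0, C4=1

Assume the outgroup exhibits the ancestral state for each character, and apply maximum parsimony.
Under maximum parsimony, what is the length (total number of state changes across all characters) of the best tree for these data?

4

Character polarity is set by the outgroup: the derived state is whichever differs from the outgroup's state, so for C1, C3 the derived state is '0', and for the remaining characters it is '1'.
C1 (derived state '0') is unique to K (autapomorphy; uninformative for grouping).
All ingroup taxa share the derived state '1' for C2; it defines the ingroup but does not resolve relationships within it.
C3: derived state '0' in H and K only — synapomorphy for {H, K}.
C4 (derived state '1') is unique to H (autapomorphy; uninformative for grouping).
Most parsimonious ingroup topology: ((K,H),M).
Changes per character on this tree: C1: 1; C2: 1; C3: 1; C4: 1.
Total = 4.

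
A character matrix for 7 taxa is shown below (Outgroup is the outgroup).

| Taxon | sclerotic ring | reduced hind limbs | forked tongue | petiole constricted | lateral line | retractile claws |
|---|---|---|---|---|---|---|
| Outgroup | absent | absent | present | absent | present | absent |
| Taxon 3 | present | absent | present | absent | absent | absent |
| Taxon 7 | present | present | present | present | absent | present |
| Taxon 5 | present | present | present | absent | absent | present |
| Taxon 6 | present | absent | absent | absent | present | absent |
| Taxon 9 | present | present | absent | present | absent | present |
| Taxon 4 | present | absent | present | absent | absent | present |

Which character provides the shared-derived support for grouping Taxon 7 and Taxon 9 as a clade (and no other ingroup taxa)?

petiole constricted

Character polarity is set by the outgroup: the derived state is whichever differs from the outgroup's state, so for forked tongue, lateral line the derived state is 'absent', and for the remaining characters it is 'present'.
sclerotic ring (derived state 'present') is shared by all ingroup taxa — unites the whole ingroup.
Only Taxon 5, Taxon 7, and Taxon 9 show the derived state 'present' for reduced hind limbs, supporting them as a clade.
forked tongue (state 'absent') occurs in Taxon 6 and Taxon 9 but conflicts with the nesting implied by the other characters — most parsimoniously interpreted as homoplasy.
petiole constricted (derived state 'present') is shared by Taxon 7 and Taxon 9 — a synapomorphy uniting that clade.
lateral line: derived state 'absent' in Taxon 3, Taxon 4, Taxon 5, Taxon 7, and Taxon 9 only — synapomorphy for {Taxon 3, Taxon 4, Taxon 5, Taxon 7, Taxon 9}.
Only Taxon 4, Taxon 5, Taxon 7, and Taxon 9 show the derived state 'present' for retractile claws, supporting them as a clade.
Most parsimonious ingroup topology: ((Taxon 3,(((Taxon 7,Taxon 9),Taxon 5),Taxon 4)),Taxon 6).
The clade {Taxon 7, Taxon 9} is supported by petiole constricted: its derived state 'present' occurs in exactly those taxa and in no other taxon (including the outgroup).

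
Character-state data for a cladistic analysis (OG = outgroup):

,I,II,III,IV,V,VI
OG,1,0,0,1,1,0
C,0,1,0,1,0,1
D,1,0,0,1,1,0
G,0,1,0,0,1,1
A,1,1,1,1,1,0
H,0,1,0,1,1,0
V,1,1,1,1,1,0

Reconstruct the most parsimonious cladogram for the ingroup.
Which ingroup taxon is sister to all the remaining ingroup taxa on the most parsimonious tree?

D

Character polarity is set by the outgroup: the derived state is whichever differs from the outgroup's state, so for I, IV, V the derived state is '0', and for the remaining characters it is '1'.
I: derived state '0' in C, G, and H only — synapomorphy for {C, G, H}.
Only A, C, G, H, and V show the derived state '1' for II, supporting them as a clade.
III: derived state '1' in A and V only — synapomorphy for {A, V}.
IV (derived state '0') is unique to G (autapomorphy; uninformative for grouping).
V: derived state '0' in C only — an autapomorphy, so it tells us nothing about relationships among taxa.
Only C and G show the derived state '1' for VI, supporting them as a clade.
Most parsimonious ingroup topology: ((((C,G),H),(A,V)),D).
D is sister to the clade containing all other ingroup taxa, so it is the earliest-diverging (most basal) ingroup lineage.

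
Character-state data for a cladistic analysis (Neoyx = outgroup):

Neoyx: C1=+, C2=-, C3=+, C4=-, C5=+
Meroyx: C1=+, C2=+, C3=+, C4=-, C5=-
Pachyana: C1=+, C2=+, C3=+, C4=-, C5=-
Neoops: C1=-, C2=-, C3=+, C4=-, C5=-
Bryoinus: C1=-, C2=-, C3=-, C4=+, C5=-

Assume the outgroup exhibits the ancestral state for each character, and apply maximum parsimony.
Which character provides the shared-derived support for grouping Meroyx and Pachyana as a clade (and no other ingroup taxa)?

C2

Character polarity is set by the outgroup: the derived state is whichever differs from the outgroup's state, so for C1, C3, C5 the derived state is '-', and for the remaining characters it is '+'.
Only Bryoinus and Neoops show the derived state '-' for C1, supporting them as a clade.
C2 (derived state '+') is shared by Meroyx and Pachyana — a synapomorphy uniting that clade.
C3 (derived state '-') is unique to Bryoinus (autapomorphy; uninformative for grouping).
C4: derived state '+' in Bryoinus only — an autapomorphy, so it tells us nothing about relationships among taxa.
All ingroup taxa share the derived state '-' for C5; it defines the ingroup but does not resolve relationships within it.
Most parsimonious ingroup topology: ((Meroyx,Pachyana),(Neoops,Bryoinus)).
The clade {Meroyx, Pachyana} is supported by C2: its derived state '+' occurs in exactly those taxa and in no other taxon (including the outgroup).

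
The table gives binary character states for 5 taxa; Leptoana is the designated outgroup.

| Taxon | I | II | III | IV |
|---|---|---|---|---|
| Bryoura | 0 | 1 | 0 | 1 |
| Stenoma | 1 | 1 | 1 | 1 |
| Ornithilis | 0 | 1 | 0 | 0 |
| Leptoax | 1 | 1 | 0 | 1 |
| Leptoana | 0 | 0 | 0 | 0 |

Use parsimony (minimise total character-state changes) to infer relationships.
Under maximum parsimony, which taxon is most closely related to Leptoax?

The outgroup has state '0' for every character, so '1' is the derived state throughout.
Only Leptoax and Stenoma show the derived state '1' for I, supporting them as a clade.
II (derived state '1') is shared by all ingroup taxa — unites the whole ingroup.
III: derived state '1' in Stenoma only — an autapomorphy, so it tells us nothing about relationships among taxa.
Only Bryoura, Leptoax, and Stenoma show the derived state '1' for IV, supporting them as a clade.
Most parsimonious ingroup topology: (Ornithilis,(Bryoura,(Leptoax,Stenoma))).
Leptoax and Stenoma form a cherry on this tree, so they are sister taxa.

Stenoma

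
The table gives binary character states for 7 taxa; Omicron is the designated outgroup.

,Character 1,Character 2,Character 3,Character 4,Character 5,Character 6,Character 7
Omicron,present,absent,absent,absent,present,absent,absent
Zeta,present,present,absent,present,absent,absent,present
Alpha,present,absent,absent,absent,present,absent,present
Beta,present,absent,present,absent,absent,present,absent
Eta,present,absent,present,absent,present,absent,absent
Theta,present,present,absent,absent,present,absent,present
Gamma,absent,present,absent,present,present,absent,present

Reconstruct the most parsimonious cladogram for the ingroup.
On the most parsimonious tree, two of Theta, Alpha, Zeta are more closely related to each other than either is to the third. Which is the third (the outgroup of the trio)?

Alpha

Character polarity is set by the outgroup: the derived state is whichever differs from the outgroup's state, so for Character 1, Character 5 the derived state is 'absent', and for the remaining characters it is 'present'.
Character 1 (derived state 'absent') is unique to Gamma (autapomorphy; uninformative for grouping).
Character 2: derived state 'present' in Gamma, Theta, and Zeta only — synapomorphy for {Gamma, Theta, Zeta}.
Character 3: derived state 'present' in Beta and Eta only — synapomorphy for {Beta, Eta}.
Only Gamma and Zeta show the derived state 'present' for Character 4, supporting them as a clade.
Character 5 (state 'absent') occurs in Beta and Zeta but conflicts with the nesting implied by the other characters — most parsimoniously interpreted as homoplasy.
Character 6 (derived state 'present') is unique to Beta (autapomorphy; uninformative for grouping).
Character 7: derived state 'present' in Alpha, Gamma, Theta, and Zeta only — synapomorphy for {Alpha, Gamma, Theta, Zeta}.
Most parsimonious ingroup topology: ((((Zeta,Gamma),Theta),Alpha),(Beta,Eta)).
Theta and Zeta share a more recent common ancestor with each other than either does with Alpha, so Alpha is the least closely related of the three.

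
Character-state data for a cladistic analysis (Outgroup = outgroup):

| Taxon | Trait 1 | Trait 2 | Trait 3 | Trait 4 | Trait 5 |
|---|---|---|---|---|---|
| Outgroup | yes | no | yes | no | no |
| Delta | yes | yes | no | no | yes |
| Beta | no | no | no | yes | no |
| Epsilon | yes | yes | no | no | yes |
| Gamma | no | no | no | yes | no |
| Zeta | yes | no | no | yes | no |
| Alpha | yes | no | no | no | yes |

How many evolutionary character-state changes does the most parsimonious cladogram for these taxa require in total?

5

Character polarity is set by the outgroup: the derived state is whichever differs from the outgroup's state, so for Trait 1, Trait 3 the derived state is 'no', and for the remaining characters it is 'yes'.
Trait 1 (derived state 'no') is shared by Beta and Gamma — a synapomorphy uniting that clade.
Only Delta and Epsilon show the derived state 'yes' for Trait 2, supporting them as a clade.
All ingroup taxa share the derived state 'no' for Trait 3; it defines the ingroup but does not resolve relationships within it.
Only Beta, Gamma, and Zeta show the derived state 'yes' for Trait 4, supporting them as a clade.
Only Alpha, Delta, and Epsilon show the derived state 'yes' for Trait 5, supporting them as a clade.
Most parsimonious ingroup topology: (((Delta,Epsilon),Alpha),((Beta,Gamma),Zeta)).
Changes per character on this tree: Trait 1: 1; Trait 2: 1; Trait 3: 1; Trait 4: 1; Trait 5: 1.
Total = 5.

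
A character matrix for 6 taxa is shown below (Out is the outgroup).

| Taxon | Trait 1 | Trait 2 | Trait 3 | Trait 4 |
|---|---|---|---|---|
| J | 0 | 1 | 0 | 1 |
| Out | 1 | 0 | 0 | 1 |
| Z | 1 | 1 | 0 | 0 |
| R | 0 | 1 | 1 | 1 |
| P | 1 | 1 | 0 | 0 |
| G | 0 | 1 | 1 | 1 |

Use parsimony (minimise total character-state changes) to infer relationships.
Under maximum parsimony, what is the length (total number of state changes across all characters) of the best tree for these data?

4

Character polarity is set by the outgroup: the derived state is whichever differs from the outgroup's state, so for Trait 1, Trait 4 the derived state is '0', and for the remaining characters it is '1'.
Trait 1: derived state '0' in G, J, and R only — synapomorphy for {G, J, R}.
Trait 2 (derived state '1') is shared by all ingroup taxa — unites the whole ingroup.
Trait 3 (derived state '1') is shared by G and R — a synapomorphy uniting that clade.
Only P and Z show the derived state '0' for Trait 4, supporting them as a clade.
Most parsimonious ingroup topology: ((Z,P),(J,(R,G))).
Changes per character on this tree: Trait 1: 1; Trait 2: 1; Trait 3: 1; Trait 4: 1.
Total = 4.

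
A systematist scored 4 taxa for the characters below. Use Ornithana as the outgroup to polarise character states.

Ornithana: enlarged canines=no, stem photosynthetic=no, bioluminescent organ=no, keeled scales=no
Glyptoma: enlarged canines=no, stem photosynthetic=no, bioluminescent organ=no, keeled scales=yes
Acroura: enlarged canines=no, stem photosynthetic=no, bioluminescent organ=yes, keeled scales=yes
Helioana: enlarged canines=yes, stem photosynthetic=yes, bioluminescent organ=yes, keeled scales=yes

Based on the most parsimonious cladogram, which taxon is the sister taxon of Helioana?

Acroura

The outgroup has state 'no' for every character, so 'yes' is the derived state throughout.
enlarged canines: derived state 'yes' in Helioana only — an autapomorphy, so it tells us nothing about relationships among taxa.
stem photosynthetic: derived state 'yes' in Helioana only — an autapomorphy, so it tells us nothing about relationships among taxa.
Only Acroura and Helioana show the derived state 'yes' for bioluminescent organ, supporting them as a clade.
keeled scales (derived state 'yes') is shared by all ingroup taxa — unites the whole ingroup.
Most parsimonious ingroup topology: (Glyptoma,(Acroura,Helioana)).
Helioana and Acroura form a cherry on this tree, so they are sister taxa.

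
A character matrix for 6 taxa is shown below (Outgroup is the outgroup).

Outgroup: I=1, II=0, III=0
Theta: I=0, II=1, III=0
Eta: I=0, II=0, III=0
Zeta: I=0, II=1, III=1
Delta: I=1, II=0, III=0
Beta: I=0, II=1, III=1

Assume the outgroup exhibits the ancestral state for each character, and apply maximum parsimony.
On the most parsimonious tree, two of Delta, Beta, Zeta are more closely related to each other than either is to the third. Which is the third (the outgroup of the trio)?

Delta

Character polarity is set by the outgroup: the derived state is whichever differs from the outgroup's state, so for I the derived state is '0', and for the remaining characters it is '1'.
Only Beta, Eta, Theta, and Zeta show the derived state '0' for I, supporting them as a clade.
II (derived state '1') is shared by Beta, Theta, and Zeta — a synapomorphy uniting that clade.
III (derived state '1') is shared by Beta and Zeta — a synapomorphy uniting that clade.
Most parsimonious ingroup topology: (((Theta,(Zeta,Beta)),Eta),Delta).
Beta and Zeta share a more recent common ancestor with each other than either does with Delta, so Delta is the least closely related of the three.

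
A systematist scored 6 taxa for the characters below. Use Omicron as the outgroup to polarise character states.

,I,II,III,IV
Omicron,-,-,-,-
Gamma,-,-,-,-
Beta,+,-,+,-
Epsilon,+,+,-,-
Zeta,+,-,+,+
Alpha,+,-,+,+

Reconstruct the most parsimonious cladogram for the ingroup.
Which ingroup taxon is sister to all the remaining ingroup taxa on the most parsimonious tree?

The outgroup has state '-' for every character, so '+' is the derived state throughout.
I (derived state '+') is shared by Alpha, Beta, Epsilon, and Zeta — a synapomorphy uniting that clade.
II: derived state '+' in Epsilon only — an autapomorphy, so it tells us nothing about relationships among taxa.
Only Alpha, Beta, and Zeta show the derived state '+' for III, supporting them as a clade.
Only Alpha and Zeta show the derived state '+' for IV, supporting them as a clade.
Most parsimonious ingroup topology: (Gamma,((Beta,(Zeta,Alpha)),Epsilon)).
Gamma is sister to the clade containing all other ingroup taxa, so it is the earliest-diverging (most basal) ingroup lineage.

Gamma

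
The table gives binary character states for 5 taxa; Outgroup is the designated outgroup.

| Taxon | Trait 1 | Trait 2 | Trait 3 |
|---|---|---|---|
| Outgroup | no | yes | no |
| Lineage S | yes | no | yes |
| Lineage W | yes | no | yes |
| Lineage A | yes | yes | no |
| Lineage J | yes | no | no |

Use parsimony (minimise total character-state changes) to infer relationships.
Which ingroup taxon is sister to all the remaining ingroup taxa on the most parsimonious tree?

Character polarity is set by the outgroup: the derived state is whichever differs from the outgroup's state, so for Trait 2 the derived state is 'no', and for the remaining characters it is 'yes'.
Trait 1 (derived state 'yes') is shared by all ingroup taxa — unites the whole ingroup.
Only Lineage J, Lineage S, and Lineage W show the derived state 'no' for Trait 2, supporting them as a clade.
Only Lineage S and Lineage W show the derived state 'yes' for Trait 3, supporting them as a clade.
Most parsimonious ingroup topology: (((Lineage S,Lineage W),Lineage J),Lineage A).
Lineage A is sister to the clade containing all other ingroup taxa, so it is the earliest-diverging (most basal) ingroup lineage.

Lineage A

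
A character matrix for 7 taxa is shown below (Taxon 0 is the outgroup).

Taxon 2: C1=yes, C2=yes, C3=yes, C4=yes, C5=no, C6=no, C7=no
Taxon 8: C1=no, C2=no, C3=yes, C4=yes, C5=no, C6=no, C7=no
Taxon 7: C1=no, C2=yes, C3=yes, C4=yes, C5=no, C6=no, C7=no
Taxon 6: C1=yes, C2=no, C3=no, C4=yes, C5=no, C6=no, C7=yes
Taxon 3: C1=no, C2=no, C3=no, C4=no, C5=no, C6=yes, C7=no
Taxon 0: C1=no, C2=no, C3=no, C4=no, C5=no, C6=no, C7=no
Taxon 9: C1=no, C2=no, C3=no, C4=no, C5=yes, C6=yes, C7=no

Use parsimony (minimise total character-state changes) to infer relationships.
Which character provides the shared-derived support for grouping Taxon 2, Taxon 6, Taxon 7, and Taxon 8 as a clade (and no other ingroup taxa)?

The outgroup has state 'no' for every character, so 'yes' is the derived state throughout.
C1 groups Taxon 2 and Taxon 6, which is incompatible with the clades supported by the remaining characters; treating it as convergent (homoplasy) costs fewer steps than any alternative tree.
C2 (derived state 'yes') is shared by Taxon 2 and Taxon 7 — a synapomorphy uniting that clade.
C3 (derived state 'yes') is shared by Taxon 2, Taxon 7, and Taxon 8 — a synapomorphy uniting that clade.
C4: derived state 'yes' in Taxon 2, Taxon 6, Taxon 7, and Taxon 8 only — synapomorphy for {Taxon 2, Taxon 6, Taxon 7, Taxon 8}.
C5: derived state 'yes' in Taxon 9 only — an autapomorphy, so it tells us nothing about relationships among taxa.
C6: derived state 'yes' in Taxon 3 and Taxon 9 only — synapomorphy for {Taxon 3, Taxon 9}.
C7 (derived state 'yes') is unique to Taxon 6 (autapomorphy; uninformative for grouping).
Most parsimonious ingroup topology: ((((Taxon 7,Taxon 2),Taxon 8),Taxon 6),(Taxon 3,Taxon 9)).
The clade {Taxon 2, Taxon 6, Taxon 7, Taxon 8} is supported by C4: its derived state 'yes' occurs in exactly those taxa and in no other taxon (including the outgroup).

C4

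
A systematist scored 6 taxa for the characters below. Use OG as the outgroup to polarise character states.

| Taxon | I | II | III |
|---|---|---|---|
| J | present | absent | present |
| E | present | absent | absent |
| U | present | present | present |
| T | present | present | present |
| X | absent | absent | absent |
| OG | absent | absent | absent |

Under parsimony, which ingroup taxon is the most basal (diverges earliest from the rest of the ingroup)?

The outgroup has state 'absent' for every character, so 'present' is the derived state throughout.
I (derived state 'present') is shared by E, J, T, and U — a synapomorphy uniting that clade.
II: derived state 'present' in T and U only — synapomorphy for {T, U}.
III: derived state 'present' in J, T, and U only — synapomorphy for {J, T, U}.
Most parsimonious ingroup topology: ((E,((U,T),J)),X).
X is sister to the clade containing all other ingroup taxa, so it is the earliest-diverging (most basal) ingroup lineage.

X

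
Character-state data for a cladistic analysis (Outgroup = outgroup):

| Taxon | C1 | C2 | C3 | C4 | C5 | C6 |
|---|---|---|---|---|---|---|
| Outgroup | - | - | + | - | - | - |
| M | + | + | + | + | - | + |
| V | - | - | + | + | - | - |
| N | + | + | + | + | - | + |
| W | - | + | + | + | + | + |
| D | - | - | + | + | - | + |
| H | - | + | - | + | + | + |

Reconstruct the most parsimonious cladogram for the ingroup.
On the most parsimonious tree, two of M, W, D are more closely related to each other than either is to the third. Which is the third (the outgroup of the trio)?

D

Character polarity is set by the outgroup: the derived state is whichever differs from the outgroup's state, so for C3 the derived state is '-', and for the remaining characters it is '+'.
C1: derived state '+' in M and N only — synapomorphy for {M, N}.
Only H, M, N, and W show the derived state '+' for C2, supporting them as a clade.
C3 (derived state '-') is unique to H (autapomorphy; uninformative for grouping).
C4 (derived state '+') is shared by all ingroup taxa — unites the whole ingroup.
C5 (derived state '+') is shared by H and W — a synapomorphy uniting that clade.
C6: derived state '+' in D, H, M, N, and W only — synapomorphy for {D, H, M, N, W}.
Most parsimonious ingroup topology: ((((M,N),(W,H)),D),V).
M and W share a more recent common ancestor with each other than either does with D, so D is the least closely related of the three.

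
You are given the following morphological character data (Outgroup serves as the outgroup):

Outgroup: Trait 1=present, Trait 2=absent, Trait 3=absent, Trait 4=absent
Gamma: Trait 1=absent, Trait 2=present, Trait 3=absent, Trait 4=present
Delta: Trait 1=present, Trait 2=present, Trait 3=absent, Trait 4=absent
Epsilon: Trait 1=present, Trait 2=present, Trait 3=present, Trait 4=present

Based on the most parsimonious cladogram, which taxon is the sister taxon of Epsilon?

Character polarity is set by the outgroup: the derived state is whichever differs from the outgroup's state, so for Trait 1 the derived state is 'absent', and for the remaining characters it is 'present'.
Trait 1 (derived state 'absent') is unique to Gamma (autapomorphy; uninformative for grouping).
All ingroup taxa share the derived state 'present' for Trait 2; it defines the ingroup but does not resolve relationships within it.
Trait 3 (derived state 'present') is unique to Epsilon (autapomorphy; uninformative for grouping).
Trait 4: derived state 'present' in Epsilon and Gamma only — synapomorphy for {Epsilon, Gamma}.
Most parsimonious ingroup topology: ((Gamma,Epsilon),Delta).
Epsilon and Gamma form a cherry on this tree, so they are sister taxa.

Gamma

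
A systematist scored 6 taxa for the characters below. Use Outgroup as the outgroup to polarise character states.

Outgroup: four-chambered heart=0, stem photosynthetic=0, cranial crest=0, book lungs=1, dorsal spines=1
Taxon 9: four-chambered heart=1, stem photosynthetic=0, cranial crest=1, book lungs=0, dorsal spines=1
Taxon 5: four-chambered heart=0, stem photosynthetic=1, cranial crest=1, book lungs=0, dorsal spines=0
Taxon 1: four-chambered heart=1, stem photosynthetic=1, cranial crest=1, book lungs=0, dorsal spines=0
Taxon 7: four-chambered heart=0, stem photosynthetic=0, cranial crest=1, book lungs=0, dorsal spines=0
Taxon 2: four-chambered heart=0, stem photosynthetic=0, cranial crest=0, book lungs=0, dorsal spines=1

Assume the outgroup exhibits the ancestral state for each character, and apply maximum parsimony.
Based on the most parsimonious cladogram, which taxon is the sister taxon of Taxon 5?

Taxon 1

Character polarity is set by the outgroup: the derived state is whichever differs from the outgroup's state, so for book lungs, dorsal spines the derived state is '0', and for the remaining characters it is '1'.
four-chambered heart groups Taxon 1 and Taxon 9, which is incompatible with the clades supported by the remaining characters; treating it as convergent (homoplasy) costs fewer steps than any alternative tree.
stem photosynthetic: derived state '1' in Taxon 1 and Taxon 5 only — synapomorphy for {Taxon 1, Taxon 5}.
cranial crest (derived state '1') is shared by Taxon 1, Taxon 5, Taxon 7, and Taxon 9 — a synapomorphy uniting that clade.
book lungs (derived state '0') is shared by all ingroup taxa — unites the whole ingroup.
dorsal spines: derived state '0' in Taxon 1, Taxon 5, and Taxon 7 only — synapomorphy for {Taxon 1, Taxon 5, Taxon 7}.
Most parsimonious ingroup topology: ((Taxon 9,((Taxon 5,Taxon 1),Taxon 7)),Taxon 2).
Taxon 5 and Taxon 1 form a cherry on this tree, so they are sister taxa.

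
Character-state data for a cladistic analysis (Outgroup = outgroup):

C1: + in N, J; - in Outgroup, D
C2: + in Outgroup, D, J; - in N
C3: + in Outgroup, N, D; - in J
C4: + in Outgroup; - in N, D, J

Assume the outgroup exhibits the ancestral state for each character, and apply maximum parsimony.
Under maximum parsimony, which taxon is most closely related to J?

N

Character polarity is set by the outgroup: the derived state is whichever differs from the outgroup's state, so for C2, C3, C4 the derived state is '-', and for the remaining characters it is '+'.
Only J and N show the derived state '+' for C1, supporting them as a clade.
C2 (derived state '-') is unique to N (autapomorphy; uninformative for grouping).
C3: derived state '-' in J only — an autapomorphy, so it tells us nothing about relationships among taxa.
C4 (derived state '-') is shared by all ingroup taxa — unites the whole ingroup.
Most parsimonious ingroup topology: ((N,J),D).
J and N form a cherry on this tree, so they are sister taxa.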